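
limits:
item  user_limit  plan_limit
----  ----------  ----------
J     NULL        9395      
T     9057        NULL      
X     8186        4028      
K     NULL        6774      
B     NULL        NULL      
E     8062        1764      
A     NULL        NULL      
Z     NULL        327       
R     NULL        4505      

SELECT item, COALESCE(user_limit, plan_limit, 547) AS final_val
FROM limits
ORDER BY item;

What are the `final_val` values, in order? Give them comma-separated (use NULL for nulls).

547, 547, 8062, 9395, 6774, 4505, 9057, 8186, 327

item=A: user_limit=NULL, plan_limit=NULL, → literal 547 → 547
item=B: user_limit=NULL, plan_limit=NULL, → literal 547 → 547
item=E: user_limit=8062 → 8062
item=J: user_limit=NULL, plan_limit=9395 → 9395
item=K: user_limit=NULL, plan_limit=6774 → 6774
item=R: user_limit=NULL, plan_limit=4505 → 4505
item=T: user_limit=9057 → 9057
item=X: user_limit=8186 → 8186
item=Z: user_limit=NULL, plan_limit=327 → 327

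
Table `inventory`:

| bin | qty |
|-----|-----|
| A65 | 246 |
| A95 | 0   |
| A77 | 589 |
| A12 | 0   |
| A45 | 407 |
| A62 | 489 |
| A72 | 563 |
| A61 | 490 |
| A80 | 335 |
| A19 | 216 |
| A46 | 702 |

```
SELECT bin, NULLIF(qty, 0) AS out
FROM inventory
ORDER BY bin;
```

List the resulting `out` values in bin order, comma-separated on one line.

NULL, 216, 407, 702, 490, 489, 246, 563, 589, 335, NULL

bin=A12: qty=0 vs 0: equal → NULL
bin=A19: qty=216 vs 0: differ → 216
bin=A45: qty=407 vs 0: differ → 407
bin=A46: qty=702 vs 0: differ → 702
bin=A61: qty=490 vs 0: differ → 490
bin=A62: qty=489 vs 0: differ → 489
bin=A65: qty=246 vs 0: differ → 246
bin=A72: qty=563 vs 0: differ → 563
bin=A77: qty=589 vs 0: differ → 589
bin=A80: qty=335 vs 0: differ → 335
bin=A95: qty=0 vs 0: equal → NULL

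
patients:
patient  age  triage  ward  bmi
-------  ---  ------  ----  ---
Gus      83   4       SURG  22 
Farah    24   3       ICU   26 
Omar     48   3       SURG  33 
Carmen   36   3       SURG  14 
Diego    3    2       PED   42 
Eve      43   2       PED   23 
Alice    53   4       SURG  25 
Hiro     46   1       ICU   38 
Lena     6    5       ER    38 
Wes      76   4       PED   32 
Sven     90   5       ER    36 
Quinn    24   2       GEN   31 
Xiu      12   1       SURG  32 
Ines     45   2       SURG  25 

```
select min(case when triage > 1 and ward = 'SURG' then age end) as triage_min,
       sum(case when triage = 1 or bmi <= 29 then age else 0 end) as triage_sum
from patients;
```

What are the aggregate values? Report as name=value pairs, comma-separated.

[triage_min: triage > 1 and ward = 'SURG']
patient=Gus: ✓ → 83
patient=Farah: ✗
patient=Omar: ✓ → 48
patient=Carmen: ✓ → 36
patient=Diego: ✗
patient=Eve: ✗
patient=Alice: ✓ → 53
patient=Hiro: ✗
patient=Lena: ✗
patient=Wes: ✗
patient=Sven: ✗
patient=Quinn: ✗
patient=Xiu: ✗
patient=Ines: ✓ → 45
triage_min = MIN(83, 48, 36, 53, 45) = 36
—
[triage_sum: triage = 1 or bmi <= 29]
patient=Gus: ✓ → 83
patient=Farah: ✓ → 24
patient=Omar: ✗
patient=Carmen: ✓ → 36
patient=Diego: ✗
patient=Eve: ✓ → 43
patient=Alice: ✓ → 53
patient=Hiro: ✓ → 46
patient=Lena: ✗
patient=Wes: ✗
patient=Sven: ✗
patient=Quinn: ✗
patient=Xiu: ✓ → 12
patient=Ines: ✓ → 45
triage_sum = 83 + 24 + 36 + 43 + 53 + 46 + 12 + 45 = 342

triage_min=36, triage_sum=342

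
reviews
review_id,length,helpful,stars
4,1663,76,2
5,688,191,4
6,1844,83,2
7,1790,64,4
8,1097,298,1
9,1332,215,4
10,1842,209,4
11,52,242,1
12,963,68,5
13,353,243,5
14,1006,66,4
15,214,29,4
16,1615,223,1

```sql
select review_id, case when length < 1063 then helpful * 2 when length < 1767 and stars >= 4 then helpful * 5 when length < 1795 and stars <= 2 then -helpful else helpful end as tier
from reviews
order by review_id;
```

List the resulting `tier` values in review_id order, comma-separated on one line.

review_id=4: length < 1795 and stars <= 2 → -76
review_id=5: length < 1063 → 382
review_id=6: ELSE → 83
review_id=7: ELSE → 64
review_id=8: length < 1795 and stars <= 2 → -298
review_id=9: length < 1767 and stars >= 4 → 1075
review_id=10: ELSE → 209
review_id=11: length < 1063 → 484
review_id=12: length < 1063 → 136
review_id=13: length < 1063 → 486
review_id=14: length < 1063 → 132
review_id=15: length < 1063 → 58
review_id=16: length < 1795 and stars <= 2 → -223

-76, 382, 83, 64, -298, 1075, 209, 484, 136, 486, 132, 58, -223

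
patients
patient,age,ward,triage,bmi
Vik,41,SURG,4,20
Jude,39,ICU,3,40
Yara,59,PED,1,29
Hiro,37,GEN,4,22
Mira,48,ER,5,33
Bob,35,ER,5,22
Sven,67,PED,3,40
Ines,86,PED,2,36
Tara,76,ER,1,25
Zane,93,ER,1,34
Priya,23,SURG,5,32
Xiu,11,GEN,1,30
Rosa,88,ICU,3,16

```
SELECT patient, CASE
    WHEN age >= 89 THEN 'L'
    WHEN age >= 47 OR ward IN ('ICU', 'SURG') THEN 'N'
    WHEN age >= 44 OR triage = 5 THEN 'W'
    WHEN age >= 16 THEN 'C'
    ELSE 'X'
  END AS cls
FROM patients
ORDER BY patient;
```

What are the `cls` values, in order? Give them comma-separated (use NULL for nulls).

W, C, N, N, N, N, N, N, N, N, X, N, L

patient=Bob: age >= 44 OR triage = 5 → W
patient=Hiro: age >= 16 → C
patient=Ines: age >= 47 OR ward IN ('ICU', 'SURG') → N
patient=Jude: age >= 47 OR ward IN ('ICU', 'SURG') → N
patient=Mira: age >= 47 OR ward IN ('ICU', 'SURG') → N
patient=Priya: age >= 47 OR ward IN ('ICU', 'SURG') → N
patient=Rosa: age >= 47 OR ward IN ('ICU', 'SURG') → N
patient=Sven: age >= 47 OR ward IN ('ICU', 'SURG') → N
patient=Tara: age >= 47 OR ward IN ('ICU', 'SURG') → N
patient=Vik: age >= 47 OR ward IN ('ICU', 'SURG') → N
patient=Xiu: ELSE → X
patient=Yara: age >= 47 OR ward IN ('ICU', 'SURG') → N
patient=Zane: age >= 89 → L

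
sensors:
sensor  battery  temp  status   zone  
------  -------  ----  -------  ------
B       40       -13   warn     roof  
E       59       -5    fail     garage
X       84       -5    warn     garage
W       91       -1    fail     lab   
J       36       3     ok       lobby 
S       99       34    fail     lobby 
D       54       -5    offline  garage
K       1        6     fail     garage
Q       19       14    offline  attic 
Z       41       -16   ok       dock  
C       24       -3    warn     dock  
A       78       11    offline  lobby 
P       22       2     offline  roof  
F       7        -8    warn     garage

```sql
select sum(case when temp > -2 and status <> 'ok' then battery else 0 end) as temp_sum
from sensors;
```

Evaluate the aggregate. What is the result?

sensor=B: ✗
sensor=E: ✗
sensor=X: ✗
sensor=W: ✓ → 91
sensor=J: ✗
sensor=S: ✓ → 99
sensor=D: ✗
sensor=K: ✓ → 1
sensor=Q: ✓ → 19
sensor=Z: ✗
sensor=C: ✗
sensor=A: ✓ → 78
sensor=P: ✓ → 22
sensor=F: ✗
temp_sum = 91 + 99 + 1 + 19 + 78 + 22 = 310

310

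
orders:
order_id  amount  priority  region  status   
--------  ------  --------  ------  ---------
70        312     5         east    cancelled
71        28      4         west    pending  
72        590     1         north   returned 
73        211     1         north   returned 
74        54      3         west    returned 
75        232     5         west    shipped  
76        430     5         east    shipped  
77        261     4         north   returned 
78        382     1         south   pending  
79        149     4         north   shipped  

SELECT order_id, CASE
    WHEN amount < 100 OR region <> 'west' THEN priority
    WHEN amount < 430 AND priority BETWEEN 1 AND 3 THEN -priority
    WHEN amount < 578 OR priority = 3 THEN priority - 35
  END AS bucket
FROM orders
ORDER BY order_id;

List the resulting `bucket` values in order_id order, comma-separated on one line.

5, 4, 1, 1, 3, -30, 5, 4, 1, 4

order_id=70: amount < 100 OR region <> 'west' → 5
order_id=71: amount < 100 OR region <> 'west' → 4
order_id=72: amount < 100 OR region <> 'west' → 1
order_id=73: amount < 100 OR region <> 'west' → 1
order_id=74: amount < 100 OR region <> 'west' → 3
order_id=75: amount < 578 OR priority = 3 → -30
order_id=76: amount < 100 OR region <> 'west' → 5
order_id=77: amount < 100 OR region <> 'west' → 4
order_id=78: amount < 100 OR region <> 'west' → 1
order_id=79: amount < 100 OR region <> 'west' → 4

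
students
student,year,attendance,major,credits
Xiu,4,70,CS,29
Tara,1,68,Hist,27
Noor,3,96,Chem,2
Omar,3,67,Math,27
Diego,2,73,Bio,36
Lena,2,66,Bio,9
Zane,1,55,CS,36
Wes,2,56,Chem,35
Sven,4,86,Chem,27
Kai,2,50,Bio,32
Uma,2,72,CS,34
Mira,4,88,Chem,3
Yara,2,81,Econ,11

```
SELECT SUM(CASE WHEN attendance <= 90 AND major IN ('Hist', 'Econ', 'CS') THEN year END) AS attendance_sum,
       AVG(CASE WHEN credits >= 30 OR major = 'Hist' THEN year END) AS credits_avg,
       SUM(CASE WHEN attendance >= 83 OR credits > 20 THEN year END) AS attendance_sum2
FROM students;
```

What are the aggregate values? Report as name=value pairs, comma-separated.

[attendance_sum: attendance <= 90 AND major IN ('Hist', 'Econ', 'CS')]
student=Xiu: ✓ → 4
student=Tara: ✓ → 1
student=Noor: ✗
student=Omar: ✗
student=Diego: ✗
student=Lena: ✗
student=Zane: ✓ → 1
student=Wes: ✗
student=Sven: ✗
student=Kai: ✗
student=Uma: ✓ → 2
student=Mira: ✗
student=Yara: ✓ → 2
attendance_sum = 4 + 1 + 1 + 2 + 2 = 10
—
[credits_avg: credits >= 30 OR major = 'Hist']
student=Xiu: ✗
student=Tara: ✓ → 1
student=Noor: ✗
student=Omar: ✗
student=Diego: ✓ → 2
student=Lena: ✗
student=Zane: ✓ → 1
student=Wes: ✓ → 2
student=Sven: ✗
student=Kai: ✓ → 2
student=Uma: ✓ → 2
student=Mira: ✗
student=Yara: ✗
credits_avg = (1 + 2 + 1 + 2 + 2 + 2) / 6 = 1.6666666667
—
[attendance_sum2: attendance >= 83 OR credits > 20]
student=Xiu: ✓ → 4
student=Tara: ✓ → 1
student=Noor: ✓ → 3
student=Omar: ✓ → 3
student=Diego: ✓ → 2
student=Lena: ✗
student=Zane: ✓ → 1
student=Wes: ✓ → 2
student=Sven: ✓ → 4
student=Kai: ✓ → 2
student=Uma: ✓ → 2
student=Mira: ✓ → 4
student=Yara: ✗
attendance_sum2 = 4 + 1 + 3 + 3 + 2 + 1 + 2 + 4 + 2 + 2 + 4 = 28

attendance_sum=10, credits_avg=1.6666666667, attendance_sum2=28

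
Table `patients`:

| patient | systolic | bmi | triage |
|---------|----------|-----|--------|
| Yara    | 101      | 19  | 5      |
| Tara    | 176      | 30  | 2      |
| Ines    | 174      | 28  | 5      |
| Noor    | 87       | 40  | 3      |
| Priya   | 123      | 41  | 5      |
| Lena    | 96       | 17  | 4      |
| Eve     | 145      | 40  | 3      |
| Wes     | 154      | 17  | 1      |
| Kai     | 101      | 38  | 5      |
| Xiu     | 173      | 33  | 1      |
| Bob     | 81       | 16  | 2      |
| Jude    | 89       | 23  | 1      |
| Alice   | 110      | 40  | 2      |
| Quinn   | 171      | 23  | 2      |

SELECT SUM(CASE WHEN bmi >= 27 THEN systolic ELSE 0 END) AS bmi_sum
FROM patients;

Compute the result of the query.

patient=Yara: ✗
patient=Tara: ✓ → 176
patient=Ines: ✓ → 174
patient=Noor: ✓ → 87
patient=Priya: ✓ → 123
patient=Lena: ✗
patient=Eve: ✓ → 145
patient=Wes: ✗
patient=Kai: ✓ → 101
patient=Xiu: ✓ → 173
patient=Bob: ✗
patient=Jude: ✗
patient=Alice: ✓ → 110
patient=Quinn: ✗
bmi_sum = 176 + 174 + 87 + 123 + 145 + 101 + 173 + 110 = 1089

1089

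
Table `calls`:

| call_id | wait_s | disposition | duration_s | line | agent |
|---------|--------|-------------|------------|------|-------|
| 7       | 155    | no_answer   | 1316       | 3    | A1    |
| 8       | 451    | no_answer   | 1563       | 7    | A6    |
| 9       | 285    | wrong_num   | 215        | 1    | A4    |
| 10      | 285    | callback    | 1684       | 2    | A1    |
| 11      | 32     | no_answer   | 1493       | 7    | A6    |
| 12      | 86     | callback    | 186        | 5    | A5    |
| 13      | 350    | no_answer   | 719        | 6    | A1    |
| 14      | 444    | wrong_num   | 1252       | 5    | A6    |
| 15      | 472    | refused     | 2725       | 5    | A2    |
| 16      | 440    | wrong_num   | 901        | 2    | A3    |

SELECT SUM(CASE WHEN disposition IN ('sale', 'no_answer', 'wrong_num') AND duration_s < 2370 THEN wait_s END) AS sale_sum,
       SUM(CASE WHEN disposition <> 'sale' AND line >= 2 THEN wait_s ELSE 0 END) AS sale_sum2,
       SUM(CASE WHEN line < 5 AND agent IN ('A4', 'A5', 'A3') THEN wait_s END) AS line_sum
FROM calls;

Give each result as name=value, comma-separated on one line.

[sale_sum: disposition IN ('sale', 'no_answer', 'wrong_num') AND duration_s < 2370]
call_id=7: ✓ → 155
call_id=8: ✓ → 451
call_id=9: ✓ → 285
call_id=10: ✗
call_id=11: ✓ → 32
call_id=12: ✗
call_id=13: ✓ → 350
call_id=14: ✓ → 444
call_id=15: ✗
call_id=16: ✓ → 440
sale_sum = 155 + 451 + 285 + 32 + 350 + 444 + 440 = 2157
—
[sale_sum2: disposition <> 'sale' AND line >= 2]
call_id=7: ✓ → 155
call_id=8: ✓ → 451
call_id=9: ✗
call_id=10: ✓ → 285
call_id=11: ✓ → 32
call_id=12: ✓ → 86
call_id=13: ✓ → 350
call_id=14: ✓ → 444
call_id=15: ✓ → 472
call_id=16: ✓ → 440
sale_sum2 = 155 + 451 + 285 + 32 + 86 + 350 + 444 + 472 + 440 = 2715
—
[line_sum: line < 5 AND agent IN ('A4', 'A5', 'A3')]
call_id=7: ✗
call_id=8: ✗
call_id=9: ✓ → 285
call_id=10: ✗
call_id=11: ✗
call_id=12: ✗
call_id=13: ✗
call_id=14: ✗
call_id=15: ✗
call_id=16: ✓ → 440
line_sum = 285 + 440 = 725

sale_sum=2157, sale_sum2=2715, line_sum=725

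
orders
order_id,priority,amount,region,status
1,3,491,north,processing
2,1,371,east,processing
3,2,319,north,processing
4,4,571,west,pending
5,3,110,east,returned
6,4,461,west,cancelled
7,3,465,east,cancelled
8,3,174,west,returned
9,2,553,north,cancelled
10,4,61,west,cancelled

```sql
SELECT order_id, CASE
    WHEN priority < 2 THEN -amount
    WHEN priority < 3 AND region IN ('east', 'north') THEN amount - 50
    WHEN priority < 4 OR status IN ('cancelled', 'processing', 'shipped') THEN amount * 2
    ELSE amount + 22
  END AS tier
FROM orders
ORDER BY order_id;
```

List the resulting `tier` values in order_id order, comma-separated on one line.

order_id=1: priority < 4 OR status IN ('cancelled', 'processing', 'shipped') → 982
order_id=2: priority < 2 → -371
order_id=3: priority < 3 AND region IN ('east', 'north') → 269
order_id=4: ELSE → 593
order_id=5: priority < 4 OR status IN ('cancelled', 'processing', 'shipped') → 220
order_id=6: priority < 4 OR status IN ('cancelled', 'processing', 'shipped') → 922
order_id=7: priority < 4 OR status IN ('cancelled', 'processing', 'shipped') → 930
order_id=8: priority < 4 OR status IN ('cancelled', 'processing', 'shipped') → 348
order_id=9: priority < 3 AND region IN ('east', 'north') → 503
order_id=10: priority < 4 OR status IN ('cancelled', 'processing', 'shipped') → 122

982, -371, 269, 593, 220, 922, 930, 348, 503, 122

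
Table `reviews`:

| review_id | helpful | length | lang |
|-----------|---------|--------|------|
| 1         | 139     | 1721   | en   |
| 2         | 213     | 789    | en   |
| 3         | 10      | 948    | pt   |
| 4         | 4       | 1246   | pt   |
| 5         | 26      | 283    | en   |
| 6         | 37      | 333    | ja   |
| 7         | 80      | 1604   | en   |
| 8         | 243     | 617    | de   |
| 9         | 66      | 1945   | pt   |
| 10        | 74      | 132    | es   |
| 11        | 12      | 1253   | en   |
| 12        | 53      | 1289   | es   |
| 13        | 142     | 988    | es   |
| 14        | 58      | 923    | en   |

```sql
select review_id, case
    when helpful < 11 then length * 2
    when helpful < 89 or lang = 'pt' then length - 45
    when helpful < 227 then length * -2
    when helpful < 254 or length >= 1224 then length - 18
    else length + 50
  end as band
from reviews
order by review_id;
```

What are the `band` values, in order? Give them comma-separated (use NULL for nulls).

review_id=1: helpful < 227 → -3442
review_id=2: helpful < 227 → -1578
review_id=3: helpful < 11 → 1896
review_id=4: helpful < 11 → 2492
review_id=5: helpful < 89 or lang = 'pt' → 238
review_id=6: helpful < 89 or lang = 'pt' → 288
review_id=7: helpful < 89 or lang = 'pt' → 1559
review_id=8: helpful < 254 or length >= 1224 → 599
review_id=9: helpful < 89 or lang = 'pt' → 1900
review_id=10: helpful < 89 or lang = 'pt' → 87
review_id=11: helpful < 89 or lang = 'pt' → 1208
review_id=12: helpful < 89 or lang = 'pt' → 1244
review_id=13: helpful < 227 → -1976
review_id=14: helpful < 89 or lang = 'pt' → 878

-3442, -1578, 1896, 2492, 238, 288, 1559, 599, 1900, 87, 1208, 1244, -1976, 878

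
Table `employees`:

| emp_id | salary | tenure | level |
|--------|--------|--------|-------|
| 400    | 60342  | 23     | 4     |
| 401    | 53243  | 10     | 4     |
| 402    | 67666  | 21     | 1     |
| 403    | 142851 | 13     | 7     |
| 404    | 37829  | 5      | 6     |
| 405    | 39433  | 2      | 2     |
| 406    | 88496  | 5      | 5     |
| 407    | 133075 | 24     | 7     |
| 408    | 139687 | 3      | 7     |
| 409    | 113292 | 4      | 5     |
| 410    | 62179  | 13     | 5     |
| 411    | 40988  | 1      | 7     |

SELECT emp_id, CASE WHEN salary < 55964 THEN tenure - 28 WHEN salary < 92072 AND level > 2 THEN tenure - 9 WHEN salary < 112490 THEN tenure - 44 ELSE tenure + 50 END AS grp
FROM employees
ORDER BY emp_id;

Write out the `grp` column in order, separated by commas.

emp_id=400: salary < 92072 AND level > 2 → 14
emp_id=401: salary < 55964 → -18
emp_id=402: salary < 112490 → -23
emp_id=403: ELSE → 63
emp_id=404: salary < 55964 → -23
emp_id=405: salary < 55964 → -26
emp_id=406: salary < 92072 AND level > 2 → -4
emp_id=407: ELSE → 74
emp_id=408: ELSE → 53
emp_id=409: ELSE → 54
emp_id=410: salary < 92072 AND level > 2 → 4
emp_id=411: salary < 55964 → -27

14, -18, -23, 63, -23, -26, -4, 74, 53, 54, 4, -27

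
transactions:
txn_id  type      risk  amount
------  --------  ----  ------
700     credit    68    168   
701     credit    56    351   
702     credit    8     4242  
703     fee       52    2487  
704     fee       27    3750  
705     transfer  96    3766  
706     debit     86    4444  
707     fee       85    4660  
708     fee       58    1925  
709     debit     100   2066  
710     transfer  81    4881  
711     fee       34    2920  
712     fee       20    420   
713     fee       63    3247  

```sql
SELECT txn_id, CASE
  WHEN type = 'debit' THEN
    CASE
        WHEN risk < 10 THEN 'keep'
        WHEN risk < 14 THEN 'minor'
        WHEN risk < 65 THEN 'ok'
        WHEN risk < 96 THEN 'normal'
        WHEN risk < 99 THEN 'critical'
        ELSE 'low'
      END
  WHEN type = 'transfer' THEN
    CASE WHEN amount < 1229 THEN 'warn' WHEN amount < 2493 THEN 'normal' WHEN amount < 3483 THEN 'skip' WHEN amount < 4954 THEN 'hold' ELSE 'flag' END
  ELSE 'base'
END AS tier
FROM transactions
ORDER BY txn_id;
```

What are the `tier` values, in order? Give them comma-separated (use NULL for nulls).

txn_id=700: type='credit' → outer ELSE → base
txn_id=701: type='credit' → outer ELSE → base
txn_id=702: type='credit' → outer ELSE → base
txn_id=703: type='fee' → outer ELSE → base
txn_id=704: type='fee' → outer ELSE → base
txn_id=705: type='transfer' → inner[amount < 4954] → hold
txn_id=706: type='debit' → inner[risk < 96] → normal
txn_id=707: type='fee' → outer ELSE → base
txn_id=708: type='fee' → outer ELSE → base
txn_id=709: type='debit' → inner[ELSE] → low
txn_id=710: type='transfer' → inner[amount < 4954] → hold
txn_id=711: type='fee' → outer ELSE → base
txn_id=712: type='fee' → outer ELSE → base
txn_id=713: type='fee' → outer ELSE → base

base, base, base, base, base, hold, normal, base, base, low, hold, base, base, base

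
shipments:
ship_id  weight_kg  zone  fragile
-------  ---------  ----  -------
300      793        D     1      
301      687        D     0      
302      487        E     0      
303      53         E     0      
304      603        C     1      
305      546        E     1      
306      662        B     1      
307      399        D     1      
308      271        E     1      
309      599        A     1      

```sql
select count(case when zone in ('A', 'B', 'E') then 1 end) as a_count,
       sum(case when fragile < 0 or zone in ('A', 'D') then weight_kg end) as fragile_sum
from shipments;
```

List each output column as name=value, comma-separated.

[a_count: zone in ('A', 'B', 'E')]
ship_id=300: ✗
ship_id=301: ✗
ship_id=302: ✓ → 1
ship_id=303: ✓ → 1
ship_id=304: ✗
ship_id=305: ✓ → 1
ship_id=306: ✓ → 1
ship_id=307: ✗
ship_id=308: ✓ → 1
ship_id=309: ✓ → 1
a_count = COUNT(1, 1, 1, 1, 1, 1) = 6
—
[fragile_sum: fragile < 0 or zone in ('A', 'D')]
ship_id=300: ✓ → 793
ship_id=301: ✓ → 687
ship_id=302: ✗
ship_id=303: ✗
ship_id=304: ✗
ship_id=305: ✗
ship_id=306: ✗
ship_id=307: ✓ → 399
ship_id=308: ✗
ship_id=309: ✓ → 599
fragile_sum = 793 + 687 + 399 + 599 = 2478

a_count=6, fragile_sum=2478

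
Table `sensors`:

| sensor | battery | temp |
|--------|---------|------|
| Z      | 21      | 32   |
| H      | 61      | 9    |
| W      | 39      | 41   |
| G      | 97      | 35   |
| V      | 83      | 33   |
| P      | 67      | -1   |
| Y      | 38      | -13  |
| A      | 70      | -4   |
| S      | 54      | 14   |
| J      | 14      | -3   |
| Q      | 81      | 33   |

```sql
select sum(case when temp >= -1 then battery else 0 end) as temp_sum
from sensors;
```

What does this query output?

503

sensor=Z: ✓ → 21
sensor=H: ✓ → 61
sensor=W: ✓ → 39
sensor=G: ✓ → 97
sensor=V: ✓ → 83
sensor=P: ✓ → 67
sensor=Y: ✗
sensor=A: ✗
sensor=S: ✓ → 54
sensor=J: ✗
sensor=Q: ✓ → 81
temp_sum = 21 + 61 + 39 + 97 + 83 + 67 + 54 + 81 = 503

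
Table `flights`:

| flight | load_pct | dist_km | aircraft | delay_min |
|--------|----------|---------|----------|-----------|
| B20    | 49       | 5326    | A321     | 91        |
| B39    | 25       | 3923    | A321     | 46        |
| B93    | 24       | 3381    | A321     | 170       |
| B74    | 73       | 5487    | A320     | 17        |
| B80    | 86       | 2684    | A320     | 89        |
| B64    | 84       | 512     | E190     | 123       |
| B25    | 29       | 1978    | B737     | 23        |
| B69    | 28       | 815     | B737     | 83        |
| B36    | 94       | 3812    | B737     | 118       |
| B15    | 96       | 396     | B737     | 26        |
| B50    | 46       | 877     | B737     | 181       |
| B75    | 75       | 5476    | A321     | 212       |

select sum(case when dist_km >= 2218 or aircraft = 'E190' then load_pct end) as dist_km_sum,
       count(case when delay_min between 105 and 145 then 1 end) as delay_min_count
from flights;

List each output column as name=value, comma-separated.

[dist_km_sum: dist_km >= 2218 or aircraft = 'E190']
flight=B20: ✓ → 49
flight=B39: ✓ → 25
flight=B93: ✓ → 24
flight=B74: ✓ → 73
flight=B80: ✓ → 86
flight=B64: ✓ → 84
flight=B25: ✗
flight=B69: ✗
flight=B36: ✓ → 94
flight=B15: ✗
flight=B50: ✗
flight=B75: ✓ → 75
dist_km_sum = 49 + 25 + 24 + 73 + 86 + 84 + 94 + 75 = 510
—
[delay_min_count: delay_min between 105 and 145]
flight=B20: ✗
flight=B39: ✗
flight=B93: ✗
flight=B74: ✗
flight=B80: ✗
flight=B64: ✓ → 1
flight=B25: ✗
flight=B69: ✗
flight=B36: ✓ → 1
flight=B15: ✗
flight=B50: ✗
flight=B75: ✗
delay_min_count = COUNT(1, 1) = 2

dist_km_sum=510, delay_min_count=2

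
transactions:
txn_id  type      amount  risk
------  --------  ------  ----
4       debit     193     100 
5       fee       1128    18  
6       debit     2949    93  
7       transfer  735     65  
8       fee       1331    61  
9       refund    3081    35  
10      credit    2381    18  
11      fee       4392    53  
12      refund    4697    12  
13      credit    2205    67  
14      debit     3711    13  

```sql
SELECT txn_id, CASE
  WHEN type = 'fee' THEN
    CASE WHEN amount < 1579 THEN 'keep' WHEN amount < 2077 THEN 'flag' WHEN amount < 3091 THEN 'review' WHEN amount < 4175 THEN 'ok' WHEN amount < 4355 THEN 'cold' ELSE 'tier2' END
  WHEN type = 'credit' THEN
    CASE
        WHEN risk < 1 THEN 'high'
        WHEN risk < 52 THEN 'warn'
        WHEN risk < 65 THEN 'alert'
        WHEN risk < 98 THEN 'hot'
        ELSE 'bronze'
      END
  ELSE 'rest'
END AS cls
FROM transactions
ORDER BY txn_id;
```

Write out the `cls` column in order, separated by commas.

rest, keep, rest, rest, keep, rest, warn, tier2, rest, hot, rest

txn_id=4: type='debit' → outer ELSE → rest
txn_id=5: type='fee' → inner[amount < 1579] → keep
txn_id=6: type='debit' → outer ELSE → rest
txn_id=7: type='transfer' → outer ELSE → rest
txn_id=8: type='fee' → inner[amount < 1579] → keep
txn_id=9: type='refund' → outer ELSE → rest
txn_id=10: type='credit' → inner[risk < 52] → warn
txn_id=11: type='fee' → inner[ELSE] → tier2
txn_id=12: type='refund' → outer ELSE → rest
txn_id=13: type='credit' → inner[risk < 98] → hot
txn_id=14: type='debit' → outer ELSE → rest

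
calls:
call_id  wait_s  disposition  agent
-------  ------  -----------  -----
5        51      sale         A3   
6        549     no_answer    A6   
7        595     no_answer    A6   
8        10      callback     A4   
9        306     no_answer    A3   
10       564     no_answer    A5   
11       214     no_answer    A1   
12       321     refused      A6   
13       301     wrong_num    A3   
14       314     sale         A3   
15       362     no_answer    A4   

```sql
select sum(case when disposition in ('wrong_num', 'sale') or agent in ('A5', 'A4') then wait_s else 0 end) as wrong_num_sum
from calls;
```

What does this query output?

call_id=5: ✓ → 51
call_id=6: ✗
call_id=7: ✗
call_id=8: ✓ → 10
call_id=9: ✗
call_id=10: ✓ → 564
call_id=11: ✗
call_id=12: ✗
call_id=13: ✓ → 301
call_id=14: ✓ → 314
call_id=15: ✓ → 362
wrong_num_sum = 51 + 10 + 564 + 301 + 314 + 362 = 1602

1602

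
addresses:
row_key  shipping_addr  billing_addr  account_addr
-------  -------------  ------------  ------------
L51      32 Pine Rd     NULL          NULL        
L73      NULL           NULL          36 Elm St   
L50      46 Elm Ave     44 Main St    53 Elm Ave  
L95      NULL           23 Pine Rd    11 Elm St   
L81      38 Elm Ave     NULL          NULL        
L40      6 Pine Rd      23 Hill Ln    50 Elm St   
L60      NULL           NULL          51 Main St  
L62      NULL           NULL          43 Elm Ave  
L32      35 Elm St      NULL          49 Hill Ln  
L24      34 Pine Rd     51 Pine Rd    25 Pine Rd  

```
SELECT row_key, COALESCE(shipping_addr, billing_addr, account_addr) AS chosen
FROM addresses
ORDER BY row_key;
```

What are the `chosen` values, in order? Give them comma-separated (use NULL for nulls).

row_key=L24: shipping_addr=34 Pine Rd → 34 Pine Rd
row_key=L32: shipping_addr=35 Elm St → 35 Elm St
row_key=L40: shipping_addr=6 Pine Rd → 6 Pine Rd
row_key=L50: shipping_addr=46 Elm Ave → 46 Elm Ave
row_key=L51: shipping_addr=32 Pine Rd → 32 Pine Rd
row_key=L60: shipping_addr=NULL, billing_addr=NULL, account_addr=51 Main St → 51 Main St
row_key=L62: shipping_addr=NULL, billing_addr=NULL, account_addr=43 Elm Ave → 43 Elm Ave
row_key=L73: shipping_addr=NULL, billing_addr=NULL, account_addr=36 Elm St → 36 Elm St
row_key=L81: shipping_addr=38 Elm Ave → 38 Elm Ave
row_key=L95: shipping_addr=NULL, billing_addr=23 Pine Rd → 23 Pine Rd

34 Pine Rd, 35 Elm St, 6 Pine Rd, 46 Elm Ave, 32 Pine Rd, 51 Main St, 43 Elm Ave, 36 Elm St, 38 Elm Ave, 23 Pine Rd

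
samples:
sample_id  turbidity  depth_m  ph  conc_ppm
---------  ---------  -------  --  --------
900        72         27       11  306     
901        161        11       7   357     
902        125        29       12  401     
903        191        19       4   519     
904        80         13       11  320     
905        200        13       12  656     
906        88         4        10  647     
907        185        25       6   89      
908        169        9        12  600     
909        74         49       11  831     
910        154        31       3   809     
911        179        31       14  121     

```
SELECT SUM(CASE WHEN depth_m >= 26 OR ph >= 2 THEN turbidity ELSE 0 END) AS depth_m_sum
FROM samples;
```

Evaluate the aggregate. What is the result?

1678

sample_id=900: ✓ → 72
sample_id=901: ✓ → 161
sample_id=902: ✓ → 125
sample_id=903: ✓ → 191
sample_id=904: ✓ → 80
sample_id=905: ✓ → 200
sample_id=906: ✓ → 88
sample_id=907: ✓ → 185
sample_id=908: ✓ → 169
sample_id=909: ✓ → 74
sample_id=910: ✓ → 154
sample_id=911: ✓ → 179
depth_m_sum = 72 + 161 + 125 + 191 + 80 + 200 + 88 + 185 + 169 + 74 + 154 + 179 = 1678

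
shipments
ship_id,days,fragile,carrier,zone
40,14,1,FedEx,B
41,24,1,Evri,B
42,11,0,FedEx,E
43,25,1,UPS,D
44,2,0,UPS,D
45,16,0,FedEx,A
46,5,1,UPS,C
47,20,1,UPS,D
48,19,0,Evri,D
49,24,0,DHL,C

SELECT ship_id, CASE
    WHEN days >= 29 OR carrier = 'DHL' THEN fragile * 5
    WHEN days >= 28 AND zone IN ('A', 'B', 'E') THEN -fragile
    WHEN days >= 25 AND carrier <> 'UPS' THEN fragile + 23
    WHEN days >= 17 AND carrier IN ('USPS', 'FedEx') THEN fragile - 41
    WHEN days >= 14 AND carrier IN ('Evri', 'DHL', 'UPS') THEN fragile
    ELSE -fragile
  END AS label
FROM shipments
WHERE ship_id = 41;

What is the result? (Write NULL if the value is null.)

ship_id = 41: days=24, fragile=1, carrier=Evri, zone=B.
days >= 29 OR carrier = 'DHL' → false
days >= 28 AND zone IN ('A', 'B', 'E') → false
days >= 25 AND carrier <> 'UPS' → false
days >= 17 AND carrier IN ('USPS', 'FedEx') → false
days >= 14 AND carrier IN ('Evri', 'DHL', 'UPS') → true → 1

1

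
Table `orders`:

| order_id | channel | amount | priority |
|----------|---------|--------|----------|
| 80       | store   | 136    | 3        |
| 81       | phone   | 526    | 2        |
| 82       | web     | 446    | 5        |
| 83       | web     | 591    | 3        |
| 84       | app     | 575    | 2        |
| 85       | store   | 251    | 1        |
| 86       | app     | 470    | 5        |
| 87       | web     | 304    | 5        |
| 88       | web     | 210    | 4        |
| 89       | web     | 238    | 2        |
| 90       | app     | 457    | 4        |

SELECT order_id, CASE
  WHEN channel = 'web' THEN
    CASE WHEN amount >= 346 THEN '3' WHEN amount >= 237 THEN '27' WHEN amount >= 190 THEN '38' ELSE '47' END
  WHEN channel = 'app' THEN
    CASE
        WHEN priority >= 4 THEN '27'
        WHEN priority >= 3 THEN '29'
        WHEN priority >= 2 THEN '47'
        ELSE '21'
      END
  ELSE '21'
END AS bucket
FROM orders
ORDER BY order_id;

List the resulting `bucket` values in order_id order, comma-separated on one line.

order_id=80: channel='store' → outer ELSE → 21
order_id=81: channel='phone' → outer ELSE → 21
order_id=82: channel='web' → inner[amount >= 346] → 3
order_id=83: channel='web' → inner[amount >= 346] → 3
order_id=84: channel='app' → inner[priority >= 2] → 47
order_id=85: channel='store' → outer ELSE → 21
order_id=86: channel='app' → inner[priority >= 4] → 27
order_id=87: channel='web' → inner[amount >= 237] → 27
order_id=88: channel='web' → inner[amount >= 190] → 38
order_id=89: channel='web' → inner[amount >= 237] → 27
order_id=90: channel='app' → inner[priority >= 4] → 27

21, 21, 3, 3, 47, 21, 27, 27, 38, 27, 27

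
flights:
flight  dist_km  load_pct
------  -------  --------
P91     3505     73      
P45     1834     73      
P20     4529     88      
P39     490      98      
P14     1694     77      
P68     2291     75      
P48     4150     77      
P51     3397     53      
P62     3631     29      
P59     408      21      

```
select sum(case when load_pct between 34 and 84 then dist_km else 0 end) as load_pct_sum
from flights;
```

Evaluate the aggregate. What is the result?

16871

flight=P91: ✓ → 3505
flight=P45: ✓ → 1834
flight=P20: ✗
flight=P39: ✗
flight=P14: ✓ → 1694
flight=P68: ✓ → 2291
flight=P48: ✓ → 4150
flight=P51: ✓ → 3397
flight=P62: ✗
flight=P59: ✗
load_pct_sum = 3505 + 1834 + 1694 + 2291 + 4150 + 3397 = 16871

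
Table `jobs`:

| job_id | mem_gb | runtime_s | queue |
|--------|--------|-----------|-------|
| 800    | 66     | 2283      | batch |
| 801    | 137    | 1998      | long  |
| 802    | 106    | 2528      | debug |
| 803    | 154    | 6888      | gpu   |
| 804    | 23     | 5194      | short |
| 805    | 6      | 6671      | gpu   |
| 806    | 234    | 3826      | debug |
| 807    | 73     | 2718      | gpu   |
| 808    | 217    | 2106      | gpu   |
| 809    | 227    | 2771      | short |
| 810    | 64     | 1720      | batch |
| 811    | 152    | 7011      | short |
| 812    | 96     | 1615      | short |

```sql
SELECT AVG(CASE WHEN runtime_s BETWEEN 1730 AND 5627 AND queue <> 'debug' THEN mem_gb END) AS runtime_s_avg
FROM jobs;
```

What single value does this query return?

123.8333333333

job_id=800: ✓ → 66
job_id=801: ✓ → 137
job_id=802: ✗
job_id=803: ✗
job_id=804: ✓ → 23
job_id=805: ✗
job_id=806: ✗
job_id=807: ✓ → 73
job_id=808: ✓ → 217
job_id=809: ✓ → 227
job_id=810: ✗
job_id=811: ✗
job_id=812: ✗
runtime_s_avg = (66 + 137 + 23 + 73 + 217 + 227) / 6 = 123.8333333333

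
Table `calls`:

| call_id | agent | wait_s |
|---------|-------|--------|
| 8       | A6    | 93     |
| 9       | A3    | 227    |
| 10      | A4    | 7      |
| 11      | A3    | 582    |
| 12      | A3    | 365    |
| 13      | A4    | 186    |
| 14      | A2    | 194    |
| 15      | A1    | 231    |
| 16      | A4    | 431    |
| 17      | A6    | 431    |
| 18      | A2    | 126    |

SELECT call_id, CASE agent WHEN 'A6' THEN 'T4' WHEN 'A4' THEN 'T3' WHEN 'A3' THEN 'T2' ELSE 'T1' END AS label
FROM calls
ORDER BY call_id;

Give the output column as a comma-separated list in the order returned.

T4, T2, T3, T2, T2, T3, T1, T1, T3, T4, T1

call_id=8: agent='A6' → T4
call_id=9: agent='A3' → T2
call_id=10: agent='A4' → T3
call_id=11: agent='A3' → T2
call_id=12: agent='A3' → T2
call_id=13: agent='A4' → T3
call_id=14: ELSE → T1
call_id=15: ELSE → T1
call_id=16: agent='A4' → T3
call_id=17: agent='A6' → T4
call_id=18: ELSE → T1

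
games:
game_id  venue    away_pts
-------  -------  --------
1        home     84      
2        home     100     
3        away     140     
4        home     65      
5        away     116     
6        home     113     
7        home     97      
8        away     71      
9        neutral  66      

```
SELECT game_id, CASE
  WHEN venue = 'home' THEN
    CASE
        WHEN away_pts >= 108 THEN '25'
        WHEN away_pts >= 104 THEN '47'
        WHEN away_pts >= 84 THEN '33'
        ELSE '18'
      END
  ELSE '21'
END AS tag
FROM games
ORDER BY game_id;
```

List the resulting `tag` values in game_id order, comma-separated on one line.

33, 33, 21, 18, 21, 25, 33, 21, 21

game_id=1: venue='home' → inner[away_pts >= 84] → 33
game_id=2: venue='home' → inner[away_pts >= 84] → 33
game_id=3: venue='away' → outer ELSE → 21
game_id=4: venue='home' → inner[ELSE] → 18
game_id=5: venue='away' → outer ELSE → 21
game_id=6: venue='home' → inner[away_pts >= 108] → 25
game_id=7: venue='home' → inner[away_pts >= 84] → 33
game_id=8: venue='away' → outer ELSE → 21
game_id=9: venue='neutral' → outer ELSE → 21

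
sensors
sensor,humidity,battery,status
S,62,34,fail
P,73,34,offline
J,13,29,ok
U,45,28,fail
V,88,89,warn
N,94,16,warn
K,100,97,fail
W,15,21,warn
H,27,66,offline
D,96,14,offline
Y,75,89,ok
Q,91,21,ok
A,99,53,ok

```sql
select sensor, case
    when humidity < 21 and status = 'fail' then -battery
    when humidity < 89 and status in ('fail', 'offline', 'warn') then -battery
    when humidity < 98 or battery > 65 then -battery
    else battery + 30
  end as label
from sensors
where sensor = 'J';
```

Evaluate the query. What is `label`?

-29

sensor = J: humidity=13, battery=29, status=ok.
humidity < 21 and status = 'fail' → false
humidity < 89 and status in ('fail', 'offline', 'warn') → false
humidity < 98 or battery > 65 → true → -29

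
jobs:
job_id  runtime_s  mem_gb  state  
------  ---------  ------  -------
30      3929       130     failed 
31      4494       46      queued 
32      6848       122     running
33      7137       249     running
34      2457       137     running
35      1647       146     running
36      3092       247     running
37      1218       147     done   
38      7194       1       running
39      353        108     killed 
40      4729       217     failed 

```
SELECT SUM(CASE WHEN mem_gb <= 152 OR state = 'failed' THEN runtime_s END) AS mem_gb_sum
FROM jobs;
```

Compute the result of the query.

job_id=30: ✓ → 3929
job_id=31: ✓ → 4494
job_id=32: ✓ → 6848
job_id=33: ✗
job_id=34: ✓ → 2457
job_id=35: ✓ → 1647
job_id=36: ✗
job_id=37: ✓ → 1218
job_id=38: ✓ → 7194
job_id=39: ✓ → 353
job_id=40: ✓ → 4729
mem_gb_sum = 3929 + 4494 + 6848 + 2457 + 1647 + 1218 + 7194 + 353 + 4729 = 32869

32869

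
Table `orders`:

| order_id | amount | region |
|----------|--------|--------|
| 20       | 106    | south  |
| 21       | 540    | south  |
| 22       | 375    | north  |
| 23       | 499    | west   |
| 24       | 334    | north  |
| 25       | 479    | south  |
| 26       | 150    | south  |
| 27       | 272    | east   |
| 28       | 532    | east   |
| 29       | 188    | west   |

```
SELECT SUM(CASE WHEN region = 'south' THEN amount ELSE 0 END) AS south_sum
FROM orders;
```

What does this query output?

1275

order_id=20: ✓ → 106
order_id=21: ✓ → 540
order_id=22: ✗
order_id=23: ✗
order_id=24: ✗
order_id=25: ✓ → 479
order_id=26: ✓ → 150
order_id=27: ✗
order_id=28: ✗
order_id=29: ✗
south_sum = 106 + 540 + 479 + 150 = 1275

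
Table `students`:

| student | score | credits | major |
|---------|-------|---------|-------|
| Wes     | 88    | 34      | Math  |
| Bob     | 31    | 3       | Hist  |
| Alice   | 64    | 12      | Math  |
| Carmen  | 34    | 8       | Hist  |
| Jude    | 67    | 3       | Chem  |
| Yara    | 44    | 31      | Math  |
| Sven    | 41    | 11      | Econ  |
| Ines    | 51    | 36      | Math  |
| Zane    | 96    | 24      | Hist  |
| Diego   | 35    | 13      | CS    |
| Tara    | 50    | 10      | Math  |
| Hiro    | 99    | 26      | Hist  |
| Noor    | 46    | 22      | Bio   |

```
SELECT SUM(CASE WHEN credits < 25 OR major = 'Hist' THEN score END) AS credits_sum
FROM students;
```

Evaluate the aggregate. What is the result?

student=Wes: ✗
student=Bob: ✓ → 31
student=Alice: ✓ → 64
student=Carmen: ✓ → 34
student=Jude: ✓ → 67
student=Yara: ✗
student=Sven: ✓ → 41
student=Ines: ✗
student=Zane: ✓ → 96
student=Diego: ✓ → 35
student=Tara: ✓ → 50
student=Hiro: ✓ → 99
student=Noor: ✓ → 46
credits_sum = 31 + 64 + 34 + 67 + 41 + 96 + 35 + 50 + 99 + 46 = 563

563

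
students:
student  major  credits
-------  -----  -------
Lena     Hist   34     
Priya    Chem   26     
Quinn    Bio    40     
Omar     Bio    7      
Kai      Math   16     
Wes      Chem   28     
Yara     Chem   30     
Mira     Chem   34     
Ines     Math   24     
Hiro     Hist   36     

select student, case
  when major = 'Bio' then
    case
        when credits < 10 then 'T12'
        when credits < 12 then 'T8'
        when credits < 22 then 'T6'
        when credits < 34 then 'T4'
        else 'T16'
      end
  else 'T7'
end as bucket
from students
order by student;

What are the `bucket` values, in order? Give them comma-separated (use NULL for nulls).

student=Hiro: major='Hist' → outer ELSE → T7
student=Ines: major='Math' → outer ELSE → T7
student=Kai: major='Math' → outer ELSE → T7
student=Lena: major='Hist' → outer ELSE → T7
student=Mira: major='Chem' → outer ELSE → T7
student=Omar: major='Bio' → inner[credits < 10] → T12
student=Priya: major='Chem' → outer ELSE → T7
student=Quinn: major='Bio' → inner[ELSE] → T16
student=Wes: major='Chem' → outer ELSE → T7
student=Yara: major='Chem' → outer ELSE → T7

T7, T7, T7, T7, T7, T12, T7, T16, T7, T7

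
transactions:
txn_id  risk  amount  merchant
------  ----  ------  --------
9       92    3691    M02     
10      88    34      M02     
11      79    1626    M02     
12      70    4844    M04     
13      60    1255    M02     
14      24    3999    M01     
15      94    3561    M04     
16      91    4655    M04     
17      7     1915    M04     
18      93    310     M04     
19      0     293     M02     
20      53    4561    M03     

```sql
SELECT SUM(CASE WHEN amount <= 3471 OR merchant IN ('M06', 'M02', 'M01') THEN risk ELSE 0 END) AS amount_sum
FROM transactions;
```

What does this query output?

txn_id=9: ✓ → 92
txn_id=10: ✓ → 88
txn_id=11: ✓ → 79
txn_id=12: ✗
txn_id=13: ✓ → 60
txn_id=14: ✓ → 24
txn_id=15: ✗
txn_id=16: ✗
txn_id=17: ✓ → 7
txn_id=18: ✓ → 93
txn_id=19: ✓ → 0
txn_id=20: ✗
amount_sum = 92 + 88 + 79 + 60 + 24 + 7 + 93 = 443

443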